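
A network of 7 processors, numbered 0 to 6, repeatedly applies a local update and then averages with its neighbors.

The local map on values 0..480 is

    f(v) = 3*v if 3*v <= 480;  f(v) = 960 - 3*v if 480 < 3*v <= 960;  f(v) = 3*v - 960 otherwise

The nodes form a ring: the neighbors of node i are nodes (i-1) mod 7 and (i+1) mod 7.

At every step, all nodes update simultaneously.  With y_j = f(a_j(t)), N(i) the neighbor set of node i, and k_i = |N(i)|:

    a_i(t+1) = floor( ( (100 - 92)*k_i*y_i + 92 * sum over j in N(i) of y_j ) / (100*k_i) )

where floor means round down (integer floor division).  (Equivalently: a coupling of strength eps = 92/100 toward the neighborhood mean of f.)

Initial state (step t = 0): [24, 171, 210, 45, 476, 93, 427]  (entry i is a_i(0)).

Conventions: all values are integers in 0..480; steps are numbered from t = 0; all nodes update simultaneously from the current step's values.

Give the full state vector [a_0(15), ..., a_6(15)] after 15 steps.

Simulating step by step:
t=0: [24, 171, 210, 45, 476, 93, 427]
t=1: [359, 220, 294, 377, 227, 385, 187]
t=2: [330, 113, 222, 177, 190, 327, 175]
t=3: [358, 176, 376, 348, 238, 381, 58]
t=4: [287, 164, 250, 197, 142, 207, 150]
t=5: [430, 179, 401, 322, 359, 430, 237]
t=6: [335, 297, 216, 166, 163, 194, 323]
t=7: [39, 169, 269, 397, 424, 251, 195]
t=8: [390, 160, 326, 232, 226, 332, 179]
t=9: [432, 143, 343, 159, 160, 327, 147]
t=10: [427, 220, 422, 290, 267, 425, 199]
t=11: [330, 312, 203, 221, 199, 265, 321]
t=12: [14, 177, 175, 352, 241, 181, 89]
t=13: [323, 253, 276, 316, 254, 265, 232]
t=14: [214, 80, 108, 152, 97, 225, 101]
t=15: [275, 314, 346, 319, 364, 296, 301]

Answer: [275, 314, 346, 319, 364, 296, 301]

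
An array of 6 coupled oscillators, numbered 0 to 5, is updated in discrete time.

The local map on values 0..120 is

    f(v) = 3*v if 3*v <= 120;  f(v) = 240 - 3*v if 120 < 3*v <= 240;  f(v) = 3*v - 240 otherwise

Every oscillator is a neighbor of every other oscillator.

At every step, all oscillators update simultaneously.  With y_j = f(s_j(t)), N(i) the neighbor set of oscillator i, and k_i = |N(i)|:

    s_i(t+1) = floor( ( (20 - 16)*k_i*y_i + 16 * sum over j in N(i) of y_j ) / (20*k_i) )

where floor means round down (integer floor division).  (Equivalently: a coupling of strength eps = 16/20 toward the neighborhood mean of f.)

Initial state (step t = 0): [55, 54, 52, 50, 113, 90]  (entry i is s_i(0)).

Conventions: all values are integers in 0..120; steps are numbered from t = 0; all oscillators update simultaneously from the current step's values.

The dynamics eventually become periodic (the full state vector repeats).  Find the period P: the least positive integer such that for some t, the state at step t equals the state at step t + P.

Answer: 4
Key observation: The state at step 3, [39, 39, 39, 39, 39, 39], reappears at step 7 — and no state repeats earlier — so the cycle the system enters has period 4.

Derivation:
t=0: [55, 54, 52, 50, 113, 90]
t=1: [75, 76, 76, 76, 76, 74]
t=2: [13, 13, 13, 13, 13, 13]
t=3: [39, 39, 39, 39, 39, 39]
t=4: [117, 117, 117, 117, 117, 117]
t=5: [111, 111, 111, 111, 111, 111]
t=6: [93, 93, 93, 93, 93, 93]
t=7: [39, 39, 39, 39, 39, 39]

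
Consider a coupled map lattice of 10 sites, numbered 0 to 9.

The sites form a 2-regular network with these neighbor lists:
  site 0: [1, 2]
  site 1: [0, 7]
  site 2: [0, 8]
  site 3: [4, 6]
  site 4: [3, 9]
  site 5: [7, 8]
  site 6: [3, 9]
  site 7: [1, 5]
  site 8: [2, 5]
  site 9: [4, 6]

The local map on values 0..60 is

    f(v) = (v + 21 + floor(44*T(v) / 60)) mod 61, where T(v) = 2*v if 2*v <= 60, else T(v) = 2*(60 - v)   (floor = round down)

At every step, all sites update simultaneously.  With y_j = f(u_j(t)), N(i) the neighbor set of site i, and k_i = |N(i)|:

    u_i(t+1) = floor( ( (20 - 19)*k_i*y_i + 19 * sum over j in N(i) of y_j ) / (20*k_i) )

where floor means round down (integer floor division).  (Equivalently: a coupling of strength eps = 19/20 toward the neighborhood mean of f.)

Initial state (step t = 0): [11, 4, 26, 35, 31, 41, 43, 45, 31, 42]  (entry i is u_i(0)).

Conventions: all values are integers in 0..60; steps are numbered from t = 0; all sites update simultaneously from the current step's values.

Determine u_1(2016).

Simulating step by step:
t=0: [11, 4, 26, 35, 31, 41, 43, 45, 31, 42]
t=1: [28, 37, 39, 30, 29, 29, 29, 28, 26, 29]
t=2: [29, 29, 26, 31, 32, 26, 32, 30, 29, 31]
t=3: [27, 32, 30, 33, 33, 32, 33, 27, 24, 33]
t=4: [33, 26, 23, 32, 32, 23, 32, 32, 32, 32]
t=5: [20, 32, 31, 33, 33, 32, 33, 20, 16, 33]
t=6: [31, 10, 34, 32, 32, 34, 32, 31, 34, 32]
t=7: [38, 33, 32, 33, 33, 32, 33, 38, 32, 33]
t=8: [32, 30, 31, 32, 32, 31, 32, 32, 33, 32]
t=9: [33, 33, 32, 33, 33, 32, 33, 33, 32, 33]
t=10: [32, 32, 32, 32, 32, 32, 32, 32, 33, 32]
t=11: [33, 33, 32, 33, 33, 32, 33, 33, 32, 33]

Answer: u_1(2016) = 32
Key observation: The state at step 9, [33, 33, 32, 33, 33, 32, 33, 33, 32, 33], reappears at step 11: the system is in a cycle of period 2 from step 9 on.  Therefore the state at step 2016 equals the state at step 9 + ((2016 - 9) mod 2) = 10, which is [32, 32, 32, 32, 32, 32, 32, 32, 33, 32].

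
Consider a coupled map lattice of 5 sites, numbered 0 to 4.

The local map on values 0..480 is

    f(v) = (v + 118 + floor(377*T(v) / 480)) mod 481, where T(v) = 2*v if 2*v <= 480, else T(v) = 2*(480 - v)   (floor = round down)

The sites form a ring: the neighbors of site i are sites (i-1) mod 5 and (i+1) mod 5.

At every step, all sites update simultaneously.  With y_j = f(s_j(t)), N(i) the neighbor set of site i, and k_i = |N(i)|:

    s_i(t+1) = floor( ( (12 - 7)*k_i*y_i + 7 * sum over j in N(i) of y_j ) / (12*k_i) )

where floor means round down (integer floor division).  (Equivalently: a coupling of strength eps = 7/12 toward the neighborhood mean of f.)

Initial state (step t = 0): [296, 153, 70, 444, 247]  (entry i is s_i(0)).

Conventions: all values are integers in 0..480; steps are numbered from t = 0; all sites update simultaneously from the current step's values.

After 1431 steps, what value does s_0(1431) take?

Simulating step by step:
t=0: [296, 153, 70, 444, 247]
t=1: [174, 163, 172, 216, 208]
t=2: [101, 70, 105, 152, 151]
t=3: [251, 346, 255, 131, 128]
t=4: [289, 223, 290, 391, 390]
t=5: [204, 219, 203, 184, 184]
t=6: [157, 176, 156, 124, 124]
t=7: [169, 59, 168, 319, 320]
t=8: [168, 152, 167, 167, 168]
t=9: [56, 50, 54, 66, 67]
t=10: [265, 253, 262, 278, 280]
t=11: [238, 242, 239, 234, 233]
t=12: [245, 250, 247, 241, 240]
t=13: [251, 249, 250, 252, 252]
t=14: [247, 247, 247, 247, 247]
t=15: [250, 250, 250, 250, 250]
t=16: [248, 248, 248, 248, 248]
t=17: [249, 249, 249, 249, 249]
t=18: [248, 248, 248, 248, 248]

Answer: s_0(1431) = 249
Key observation: The state at step 16, [248, 248, 248, 248, 248], reappears at step 18: the system is in a cycle of period 2 from step 16 on.  Therefore the state at step 1431 equals the state at step 16 + ((1431 - 16) mod 2) = 17, which is [249, 249, 249, 249, 249].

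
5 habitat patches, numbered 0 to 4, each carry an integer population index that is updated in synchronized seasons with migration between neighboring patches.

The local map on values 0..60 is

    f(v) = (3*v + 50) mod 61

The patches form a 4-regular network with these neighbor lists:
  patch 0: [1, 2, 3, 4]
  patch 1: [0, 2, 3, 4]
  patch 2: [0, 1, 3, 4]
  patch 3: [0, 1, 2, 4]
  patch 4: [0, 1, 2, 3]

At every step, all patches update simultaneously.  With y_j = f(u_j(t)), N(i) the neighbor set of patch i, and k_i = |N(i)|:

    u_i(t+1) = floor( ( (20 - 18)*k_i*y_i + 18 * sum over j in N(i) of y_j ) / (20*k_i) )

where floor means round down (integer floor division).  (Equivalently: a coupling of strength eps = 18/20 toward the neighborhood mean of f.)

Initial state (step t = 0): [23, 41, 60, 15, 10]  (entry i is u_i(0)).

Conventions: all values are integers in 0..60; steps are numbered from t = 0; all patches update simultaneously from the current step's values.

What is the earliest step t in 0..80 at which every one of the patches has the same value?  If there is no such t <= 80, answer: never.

Answer: 4
Key observation: Synchronization is absorbing here: once all patches are equal they stay equal, and step 4 is the first all-equal step.

Derivation:
t=0: [23, 41, 60, 15, 10]  (not all equal)
t=1: [39, 40, 41, 42, 44]  (not all equal)
t=2: [52, 52, 51, 51, 50]  (not all equal)
t=3: [20, 20, 20, 20, 21]  (not all equal)
t=4: [49, 49, 49, 49, 49]  (all equal)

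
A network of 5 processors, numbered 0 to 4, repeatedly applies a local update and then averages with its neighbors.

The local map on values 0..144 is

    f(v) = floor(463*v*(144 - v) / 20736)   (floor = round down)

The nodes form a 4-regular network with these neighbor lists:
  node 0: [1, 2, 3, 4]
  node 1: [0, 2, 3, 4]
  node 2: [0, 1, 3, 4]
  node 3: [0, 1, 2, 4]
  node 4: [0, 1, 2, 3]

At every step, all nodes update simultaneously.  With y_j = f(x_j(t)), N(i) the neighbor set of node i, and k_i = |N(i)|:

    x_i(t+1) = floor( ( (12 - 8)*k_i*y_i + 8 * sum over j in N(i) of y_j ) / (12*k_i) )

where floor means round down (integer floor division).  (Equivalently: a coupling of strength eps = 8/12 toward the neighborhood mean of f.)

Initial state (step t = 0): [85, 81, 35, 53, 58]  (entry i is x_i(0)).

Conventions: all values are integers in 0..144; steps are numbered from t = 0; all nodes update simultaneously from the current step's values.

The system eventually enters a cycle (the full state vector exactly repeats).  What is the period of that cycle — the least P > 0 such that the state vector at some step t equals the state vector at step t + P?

Answer: 2
Key observation: The state at step 11, [115, 115, 115, 115, 115], reappears at step 13 — and no state repeats earlier — so the cycle the system enters has period 2.

Derivation:
t=0: [85, 81, 35, 53, 58]
t=1: [106, 106, 102, 105, 106]
t=2: [90, 90, 91, 90, 90]
t=3: [107, 107, 107, 107, 107]
t=4: [88, 88, 88, 88, 88]
t=5: [110, 110, 110, 110, 110]
t=6: [83, 83, 83, 83, 83]
t=7: [113, 113, 113, 113, 113]
t=8: [78, 78, 78, 78, 78]
t=9: [114, 114, 114, 114, 114]
t=10: [76, 76, 76, 76, 76]
t=11: [115, 115, 115, 115, 115]
t=12: [74, 74, 74, 74, 74]
t=13: [115, 115, 115, 115, 115]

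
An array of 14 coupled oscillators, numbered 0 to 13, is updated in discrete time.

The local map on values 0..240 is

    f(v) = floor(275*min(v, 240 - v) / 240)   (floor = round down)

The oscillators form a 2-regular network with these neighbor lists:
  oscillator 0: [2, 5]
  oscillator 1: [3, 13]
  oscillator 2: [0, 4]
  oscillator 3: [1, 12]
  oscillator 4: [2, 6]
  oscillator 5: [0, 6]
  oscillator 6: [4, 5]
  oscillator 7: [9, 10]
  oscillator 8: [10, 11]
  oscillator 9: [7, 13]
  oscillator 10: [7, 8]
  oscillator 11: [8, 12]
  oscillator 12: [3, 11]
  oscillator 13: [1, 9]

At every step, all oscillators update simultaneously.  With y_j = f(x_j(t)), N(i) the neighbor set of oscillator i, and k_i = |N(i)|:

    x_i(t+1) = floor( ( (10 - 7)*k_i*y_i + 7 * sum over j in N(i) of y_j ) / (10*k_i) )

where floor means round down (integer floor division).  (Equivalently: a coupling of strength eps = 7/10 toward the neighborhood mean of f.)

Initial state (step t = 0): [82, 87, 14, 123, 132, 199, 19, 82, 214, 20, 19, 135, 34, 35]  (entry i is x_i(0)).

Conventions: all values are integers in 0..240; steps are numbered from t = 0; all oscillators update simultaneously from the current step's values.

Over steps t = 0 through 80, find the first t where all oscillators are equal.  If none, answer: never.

Simulating step by step:
t=0: [82, 87, 14, 123, 132, 199, 19, 82, 214, 20, 19, 135, 34, 35]  (not all equal)
t=1: [49, 90, 80, 88, 49, 53, 65, 42, 58, 53, 49, 59, 100, 54]  (not all equal)
t=2: [69, 87, 66, 105, 74, 63, 62, 55, 62, 56, 56, 83, 92, 75]  (not all equal)
t=3: [75, 101, 79, 107, 76, 74, 75, 63, 76, 71, 66, 90, 106, 82]  (not all equal)
t=4: [86, 109, 87, 119, 87, 84, 85, 76, 88, 82, 78, 103, 115, 96]  (not all equal)
t=5: [97, 123, 98, 130, 98, 97, 97, 89, 102, 96, 92, 116, 128, 108]  (not all equal)
t=6: [111, 127, 111, 129, 111, 111, 111, 105, 117, 111, 107, 125, 128, 122]  (not all equal)
t=7: [127, 130, 127, 128, 127, 127, 127, 123, 128, 127, 125, 131, 128, 130]  (not all equal)
t=8: [129, 126, 129, 127, 129, 129, 129, 131, 127, 129, 131, 126, 126, 127]  (not all equal)
t=9: [127, 129, 127, 129, 127, 127, 127, 125, 127, 126, 125, 129, 129, 128]  (not all equal)
t=10: [129, 127, 129, 127, 129, 129, 129, 130, 129, 129, 130, 127, 127, 128]  (not all equal)
t=11: [127, 128, 127, 129, 127, 127, 127, 126, 127, 127, 126, 128, 129, 128]  (not all equal)
t=12: [129, 127, 129, 127, 129, 129, 129, 129, 129, 129, 129, 128, 127, 128]  (not all equal)
t=13: [127, 128, 127, 129, 127, 127, 127, 127, 127, 127, 127, 128, 128, 128]  (not all equal)
t=14: [129, 127, 129, 127, 129, 129, 129, 129, 128, 128, 129, 128, 127, 128]  (not all equal)
t=15: [127, 128, 127, 129, 127, 127, 127, 127, 127, 127, 127, 128, 128, 128]  (not all equal)

Answer: never
Key observation: The state at step 13 reappears at step 15 — the system is in a cycle of period 2 from step 13 on.  No step 0..15 is synchronized, and the cycle repeats forever, so no step up to 80 (or ever) has all oscillators equal.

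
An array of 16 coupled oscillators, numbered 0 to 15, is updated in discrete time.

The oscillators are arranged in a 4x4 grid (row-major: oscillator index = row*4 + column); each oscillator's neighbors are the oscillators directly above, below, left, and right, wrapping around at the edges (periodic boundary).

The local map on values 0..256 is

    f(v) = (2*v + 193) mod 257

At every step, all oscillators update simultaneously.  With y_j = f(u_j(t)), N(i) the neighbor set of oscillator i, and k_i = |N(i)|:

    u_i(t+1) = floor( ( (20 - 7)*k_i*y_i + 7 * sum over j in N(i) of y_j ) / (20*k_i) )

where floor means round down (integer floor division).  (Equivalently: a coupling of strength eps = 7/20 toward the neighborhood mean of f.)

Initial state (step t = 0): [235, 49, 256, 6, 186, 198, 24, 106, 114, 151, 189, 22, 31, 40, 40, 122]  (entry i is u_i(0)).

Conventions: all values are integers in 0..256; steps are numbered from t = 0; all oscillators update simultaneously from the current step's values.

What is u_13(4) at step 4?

Answer: u_13(4) = 52

Derivation:
t=0: [235, 49, 256, 6, 186, 198, 24, 106, 114, 151, 189, 22, 31, 40, 40, 122]
t=1: [144, 59, 167, 191, 80, 98, 197, 160, 174, 182, 101, 202, 210, 57, 49, 179]
t=2: [172, 71, 27, 86, 118, 109, 94, 193, 45, 58, 110, 94, 93, 52, 42, 48]
t=3: [56, 91, 189, 102, 135, 137, 135, 88, 58, 66, 129, 105, 89, 49, 54, 53]
t=4: [81, 107, 81, 113, 170, 188, 184, 133, 80, 87, 166, 129, 89, 52, 57, 66]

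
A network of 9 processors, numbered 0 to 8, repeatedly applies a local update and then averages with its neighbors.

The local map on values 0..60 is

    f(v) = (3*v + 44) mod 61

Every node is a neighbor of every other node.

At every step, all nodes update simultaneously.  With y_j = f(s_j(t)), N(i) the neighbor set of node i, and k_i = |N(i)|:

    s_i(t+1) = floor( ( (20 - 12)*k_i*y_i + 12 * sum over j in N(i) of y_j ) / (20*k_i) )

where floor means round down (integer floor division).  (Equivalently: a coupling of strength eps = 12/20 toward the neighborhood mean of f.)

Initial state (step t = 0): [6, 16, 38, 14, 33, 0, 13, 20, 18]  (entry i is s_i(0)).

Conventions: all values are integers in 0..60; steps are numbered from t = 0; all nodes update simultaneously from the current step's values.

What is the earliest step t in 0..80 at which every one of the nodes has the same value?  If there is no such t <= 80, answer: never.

Simulating step by step:
t=0: [6, 16, 38, 14, 33, 0, 13, 20, 18]  (not all equal)
t=1: [19, 29, 31, 27, 26, 33, 26, 33, 31]  (not all equal)
t=2: [22, 12, 14, 10, 9, 16, 9, 16, 14]  (not all equal)
t=3: [31, 22, 24, 20, 19, 26, 19, 26, 24]  (not all equal)
t=4: [27, 38, 40, 36, 35, 22, 35, 22, 40]  (not all equal)
t=5: [23, 34, 36, 32, 31, 38, 31, 38, 36]  (not all equal)
t=6: [36, 27, 28, 25, 24, 30, 24, 30, 28]  (not all equal)
t=7: [27, 18, 19, 36, 35, 21, 35, 21, 19]  (not all equal)
t=8: [23, 34, 35, 31, 30, 37, 30, 37, 35]  (not all equal)
t=9: [34, 25, 26, 22, 21, 28, 21, 28, 26]  (not all equal)
t=10: [25, 36, 17, 33, 32, 19, 32, 19, 17]  (not all equal)
t=11: [40, 31, 33, 28, 27, 34, 27, 34, 33]  (not all equal)
t=12: [25, 16, 18, 13, 12, 19, 12, 19, 18]  (not all equal)
t=13: [41, 32, 34, 29, 28, 35, 28, 35, 34]  (not all equal)
t=14: [28, 19, 21, 16, 15, 22, 15, 22, 21]  (not all equal)
t=15: [26, 37, 39, 34, 33, 40, 33, 40, 39]  (not all equal)
t=16: [19, 30, 32, 27, 26, 33, 26, 33, 32]  (not all equal)
t=17: [22, 13, 15, 10, 9, 16, 9, 16, 15]  (not all equal)
t=18: [32, 23, 25, 20, 19, 26, 19, 26, 25]  (not all equal)
t=19: [29, 40, 42, 37, 36, 23, 36, 23, 42]  (not all equal)
t=20: [28, 39, 41, 36, 35, 42, 35, 42, 41]  (not all equal)
t=21: [25, 36, 38, 33, 32, 39, 32, 39, 38]  (not all equal)
t=22: [40, 31, 33, 28, 27, 34, 27, 34, 33]  (not all equal)

Answer: never
Key observation: The state at step 11 reappears at step 22 — the system is in a cycle of period 11 from step 11 on.  No step 0..22 is synchronized, and the cycle repeats forever, so no step up to 80 (or ever) has all nodes equal.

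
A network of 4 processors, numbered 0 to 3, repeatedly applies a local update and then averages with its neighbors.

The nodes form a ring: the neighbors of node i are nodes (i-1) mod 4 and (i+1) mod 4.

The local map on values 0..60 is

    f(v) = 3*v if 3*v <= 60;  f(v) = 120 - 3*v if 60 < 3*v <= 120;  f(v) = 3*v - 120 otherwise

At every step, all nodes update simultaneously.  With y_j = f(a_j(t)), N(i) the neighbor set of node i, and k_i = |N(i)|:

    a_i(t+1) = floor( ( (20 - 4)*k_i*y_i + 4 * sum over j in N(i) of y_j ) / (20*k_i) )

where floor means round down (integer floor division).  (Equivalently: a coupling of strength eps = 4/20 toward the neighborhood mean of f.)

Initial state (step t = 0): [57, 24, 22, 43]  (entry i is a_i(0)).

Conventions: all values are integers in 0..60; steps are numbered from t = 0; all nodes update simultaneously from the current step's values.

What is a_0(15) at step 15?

Answer: a_0(15) = 20

Derivation:
t=0: [57, 24, 22, 43]
t=1: [46, 48, 48, 17]
t=2: [21, 23, 26, 45]
t=3: [52, 50, 40, 21]
t=4: [37, 27, 8, 49]
t=5: [13, 34, 25, 24]
t=6: [37, 22, 42, 46]
t=7: [14, 44, 12, 15]
t=8: [39, 17, 34, 43]
t=9: [8, 42, 20, 9]
t=10: [22, 13, 51, 30]
t=11: [50, 39, 33, 32]
t=12: [26, 7, 19, 24]
t=13: [40, 26, 52, 48]
t=14: [6, 37, 35, 22]
t=15: [20, 10, 18, 46]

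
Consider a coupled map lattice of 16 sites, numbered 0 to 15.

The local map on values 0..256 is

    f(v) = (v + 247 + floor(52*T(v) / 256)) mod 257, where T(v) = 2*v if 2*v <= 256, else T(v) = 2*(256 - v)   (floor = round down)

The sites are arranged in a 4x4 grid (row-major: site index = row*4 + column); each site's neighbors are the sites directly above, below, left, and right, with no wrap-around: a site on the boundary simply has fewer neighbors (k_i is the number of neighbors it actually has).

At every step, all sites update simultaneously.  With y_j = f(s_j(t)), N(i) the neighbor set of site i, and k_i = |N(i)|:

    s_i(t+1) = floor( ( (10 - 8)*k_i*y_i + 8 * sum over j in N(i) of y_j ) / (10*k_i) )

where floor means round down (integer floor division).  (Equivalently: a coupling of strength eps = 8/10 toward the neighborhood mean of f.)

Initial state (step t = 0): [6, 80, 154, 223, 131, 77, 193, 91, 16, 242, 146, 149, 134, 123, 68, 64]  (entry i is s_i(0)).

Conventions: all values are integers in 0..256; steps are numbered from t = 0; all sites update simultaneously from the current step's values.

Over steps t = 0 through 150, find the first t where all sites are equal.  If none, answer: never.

Simulating step by step:
t=0: [6, 80, 154, 223, 131, 77, 193, 91, 16, 242, 146, 149, 134, 123, 68, 64]  (not all equal)
t=1: [160, 163, 179, 166, 131, 163, 157, 187, 157, 137, 178, 136, 104, 164, 129, 122]  (not all equal)
t=2: [182, 192, 191, 200, 185, 182, 196, 188, 165, 188, 181, 185, 178, 166, 180, 169]  (not all equal)
t=3: [204, 204, 209, 207, 199, 205, 205, 207, 200, 198, 203, 200, 193, 199, 196, 200]  (not all equal)
t=4: [213, 215, 215, 216, 213, 213, 215, 214, 210, 212, 212, 213, 211, 210, 212, 211]  (not all equal)
t=5: [220, 220, 221, 221, 219, 220, 220, 221, 219, 218, 219, 219, 218, 218, 218, 219]  (not all equal)
t=6: [224, 224, 224, 225, 224, 223, 224, 224, 223, 223, 223, 224, 223, 223, 223, 223]  (not all equal)
t=7: [227, 226, 227, 227, 226, 226, 226, 227, 226, 226, 226, 226, 226, 226, 226, 226]  (not all equal)
t=8: [228, 228, 228, 228, 228, 228, 228, 228, 228, 228, 228, 228, 228, 228, 228, 228]  (all equal)

Answer: 8
Key observation: Synchronization is absorbing here: once all sites are equal they stay equal, and step 8 is the first all-equal step.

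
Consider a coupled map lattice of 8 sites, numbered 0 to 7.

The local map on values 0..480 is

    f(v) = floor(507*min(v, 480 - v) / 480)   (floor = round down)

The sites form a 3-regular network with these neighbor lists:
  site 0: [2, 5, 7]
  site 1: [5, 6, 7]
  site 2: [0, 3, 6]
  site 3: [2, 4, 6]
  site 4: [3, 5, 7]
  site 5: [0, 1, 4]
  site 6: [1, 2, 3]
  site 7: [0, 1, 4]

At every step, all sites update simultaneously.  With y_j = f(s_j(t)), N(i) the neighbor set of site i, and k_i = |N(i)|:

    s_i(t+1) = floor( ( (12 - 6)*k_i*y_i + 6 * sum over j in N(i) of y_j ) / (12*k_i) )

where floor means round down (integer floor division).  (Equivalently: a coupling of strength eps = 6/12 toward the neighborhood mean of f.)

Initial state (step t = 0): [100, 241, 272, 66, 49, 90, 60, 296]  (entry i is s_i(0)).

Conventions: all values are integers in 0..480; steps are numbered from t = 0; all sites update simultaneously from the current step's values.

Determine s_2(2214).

Simulating step by step:
t=0: [100, 241, 272, 66, 49, 90, 60, 296]
t=1: [137, 184, 149, 90, 85, 115, 121, 165]
t=2: [147, 167, 139, 109, 109, 131, 137, 158]
t=3: [152, 162, 142, 125, 127, 143, 144, 157]
t=4: [157, 163, 148, 138, 141, 153, 151, 160]
t=5: [163, 167, 156, 149, 153, 161, 158, 165]
t=6: [170, 173, 164, 160, 164, 169, 165, 171]
t=7: [178, 179, 173, 171, 174, 178, 174, 179]
t=8: [187, 187, 182, 181, 184, 187, 183, 187]
t=9: [196, 196, 192, 192, 194, 196, 193, 196]
t=10: [206, 206, 203, 202, 204, 206, 203, 206]
t=11: [216, 216, 214, 213, 215, 216, 214, 216]
t=12: [227, 227, 226, 225, 226, 227, 226, 227]
t=13: [238, 238, 238, 237, 238, 238, 238, 238]
t=14: [251, 251, 250, 250, 250, 251, 250, 251]
t=15: [241, 241, 241, 242, 241, 241, 241, 241]
t=16: [252, 252, 251, 251, 251, 252, 251, 252]
t=17: [240, 240, 240, 241, 240, 240, 240, 240]
t=18: [253, 253, 252, 252, 252, 253, 252, 253]
t=19: [239, 239, 239, 240, 239, 239, 239, 239]
t=20: [252, 252, 252, 252, 252, 252, 252, 252]
t=21: [240, 240, 240, 240, 240, 240, 240, 240]
t=22: [253, 253, 253, 253, 253, 253, 253, 253]
t=23: [239, 239, 239, 239, 239, 239, 239, 239]
t=24: [252, 252, 252, 252, 252, 252, 252, 252]

Answer: s_2(2214) = 253
Key observation: The state at step 20, [252, 252, 252, 252, 252, 252, 252, 252], reappears at step 24: the system is in a cycle of period 4 from step 20 on.  Therefore the state at step 2214 equals the state at step 20 + ((2214 - 20) mod 4) = 22, which is [253, 253, 253, 253, 253, 253, 253, 253].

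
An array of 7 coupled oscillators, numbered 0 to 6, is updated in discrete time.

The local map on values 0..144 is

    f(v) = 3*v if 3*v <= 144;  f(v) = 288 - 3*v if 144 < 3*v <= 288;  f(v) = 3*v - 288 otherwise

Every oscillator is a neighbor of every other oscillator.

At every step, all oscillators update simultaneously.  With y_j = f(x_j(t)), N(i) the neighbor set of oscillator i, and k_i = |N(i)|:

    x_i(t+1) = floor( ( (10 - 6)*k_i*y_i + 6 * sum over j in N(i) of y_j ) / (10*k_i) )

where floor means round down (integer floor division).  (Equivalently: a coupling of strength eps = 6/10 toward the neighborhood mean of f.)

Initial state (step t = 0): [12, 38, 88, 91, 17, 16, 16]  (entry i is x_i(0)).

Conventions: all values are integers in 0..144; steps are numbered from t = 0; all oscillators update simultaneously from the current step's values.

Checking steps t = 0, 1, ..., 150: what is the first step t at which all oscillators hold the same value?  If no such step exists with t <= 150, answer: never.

Simulating step by step:
t=0: [12, 38, 88, 91, 17, 16, 16]  (not all equal)
t=1: [44, 67, 40, 38, 48, 48, 48]  (not all equal)
t=2: [128, 114, 124, 122, 131, 131, 131]  (not all equal)
t=3: [91, 78, 87, 86, 94, 94, 94]  (not all equal)
t=4: [18, 30, 22, 23, 16, 16, 16]  (not all equal)
t=5: [58, 69, 62, 63, 56, 56, 56]  (not all equal)
t=6: [109, 99, 106, 105, 111, 111, 111]  (not all equal)
t=7: [35, 26, 33, 32, 37, 37, 37]  (not all equal)
t=8: [102, 94, 100, 99, 104, 104, 104]  (not all equal)
t=9: [17, 13, 15, 14, 18, 18, 18]  (not all equal)
t=10: [49, 45, 47, 46, 50, 50, 50]  (not all equal)
t=11: [139, 137, 139, 138, 138, 138, 138]  (not all equal)
t=12: [127, 125, 127, 126, 126, 126, 126]  (not all equal)
t=13: [91, 89, 91, 90, 90, 90, 90]  (not all equal)
t=14: [16, 18, 16, 17, 17, 17, 17]  (not all equal)
t=15: [49, 51, 49, 50, 50, 50, 50]  (not all equal)
t=16: [139, 137, 139, 138, 138, 138, 138]  (not all equal)

Answer: never
Key observation: The state at step 11 reappears at step 16 — the system is in a cycle of period 5 from step 11 on.  No step 0..16 is synchronized, and the cycle repeats forever, so no step up to 150 (or ever) has all oscillators equal.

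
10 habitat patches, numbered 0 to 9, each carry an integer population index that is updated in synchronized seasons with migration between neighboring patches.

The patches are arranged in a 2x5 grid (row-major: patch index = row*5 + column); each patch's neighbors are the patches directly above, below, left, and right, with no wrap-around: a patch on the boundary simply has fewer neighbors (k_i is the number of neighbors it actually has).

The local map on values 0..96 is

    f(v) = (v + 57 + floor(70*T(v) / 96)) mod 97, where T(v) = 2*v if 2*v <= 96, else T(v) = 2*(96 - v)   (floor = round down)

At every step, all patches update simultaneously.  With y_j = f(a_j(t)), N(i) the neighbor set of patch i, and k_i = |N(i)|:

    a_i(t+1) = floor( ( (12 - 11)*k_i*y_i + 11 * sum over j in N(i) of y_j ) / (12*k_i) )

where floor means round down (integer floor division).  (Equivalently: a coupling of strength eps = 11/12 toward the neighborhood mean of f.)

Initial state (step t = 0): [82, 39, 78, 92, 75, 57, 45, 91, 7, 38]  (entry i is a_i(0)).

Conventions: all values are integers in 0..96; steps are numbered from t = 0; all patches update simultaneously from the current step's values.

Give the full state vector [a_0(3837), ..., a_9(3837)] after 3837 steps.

Answer: [68, 68, 68, 68, 68, 68, 68, 68, 68, 68]
Key observation: The state at step 5, [68, 68, 68, 68, 68, 68, 68, 68, 68, 68], reappears at step 6: the system is in a cycle of period 1 from step 5 on.  Therefore the state at step 3837 equals the state at step 5 + ((3837 - 5) mod 1) = 5, which is [68, 68, 68, 68, 68, 68, 68, 68, 68, 68].

Derivation:
t=0: [82, 39, 78, 92, 75, 57, 45, 91, 7, 38]
t=1: [63, 64, 57, 66, 55, 66, 62, 68, 57, 68]
t=2: [69, 71, 69, 72, 68, 70, 69, 71, 68, 73]
t=3: [67, 67, 67, 67, 66, 67, 67, 67, 66, 67]
t=4: [69, 69, 69, 69, 69, 69, 69, 69, 69, 69]
t=5: [68, 68, 68, 68, 68, 68, 68, 68, 68, 68]
t=6: [68, 68, 68, 68, 68, 68, 68, 68, 68, 68]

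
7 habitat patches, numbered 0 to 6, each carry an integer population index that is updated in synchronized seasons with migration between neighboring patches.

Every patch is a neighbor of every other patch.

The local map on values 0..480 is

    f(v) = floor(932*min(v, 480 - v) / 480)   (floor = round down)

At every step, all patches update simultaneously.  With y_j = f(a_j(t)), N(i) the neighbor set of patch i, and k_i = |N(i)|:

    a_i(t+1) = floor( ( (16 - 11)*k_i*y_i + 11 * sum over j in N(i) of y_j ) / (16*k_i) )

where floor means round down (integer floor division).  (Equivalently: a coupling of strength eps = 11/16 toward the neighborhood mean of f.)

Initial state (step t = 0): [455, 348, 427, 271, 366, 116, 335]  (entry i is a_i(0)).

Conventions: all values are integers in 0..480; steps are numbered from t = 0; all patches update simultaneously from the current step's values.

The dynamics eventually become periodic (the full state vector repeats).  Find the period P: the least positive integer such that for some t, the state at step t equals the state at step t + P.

Simulating step by step:
t=0: [455, 348, 427, 271, 366, 116, 335]
t=1: [185, 226, 196, 256, 219, 220, 231]
t=2: [404, 420, 408, 419, 417, 418, 422]
t=3: [129, 123, 127, 123, 124, 123, 122]
t=4: [242, 240, 241, 240, 240, 240, 239]
t=5: [464, 465, 464, 465, 465, 465, 464]
t=6: [30, 29, 30, 29, 29, 29, 30]
t=7: [57, 56, 57, 56, 56, 56, 57]
t=8: [109, 108, 109, 108, 108, 108, 109]
t=9: [210, 209, 210, 209, 209, 209, 210]
t=10: [406, 405, 406, 405, 405, 405, 406]
t=11: [143, 144, 143, 144, 144, 144, 143]
t=12: [277, 278, 277, 278, 278, 278, 277]
t=13: [393, 392, 393, 392, 392, 392, 393]
t=14: [168, 169, 168, 169, 169, 169, 168]
t=15: [326, 327, 326, 327, 327, 327, 326]
t=16: [298, 297, 298, 297, 297, 297, 298]
t=17: [353, 354, 353, 354, 354, 354, 353]
t=18: [245, 244, 245, 244, 244, 244, 245]
t=19: [456, 457, 456, 457, 457, 457, 456]
t=20: [45, 44, 45, 44, 44, 44, 45]
t=21: [86, 85, 86, 85, 85, 85, 86]
t=22: [165, 165, 165, 165, 165, 165, 165]
t=23: [320, 320, 320, 320, 320, 320, 320]
t=24: [310, 310, 310, 310, 310, 310, 310]
t=25: [330, 330, 330, 330, 330, 330, 330]
t=26: [291, 291, 291, 291, 291, 291, 291]
t=27: [366, 366, 366, 366, 366, 366, 366]
t=28: [221, 221, 221, 221, 221, 221, 221]
t=29: [429, 429, 429, 429, 429, 429, 429]
t=30: [99, 99, 99, 99, 99, 99, 99]
t=31: [192, 192, 192, 192, 192, 192, 192]
t=32: [372, 372, 372, 372, 372, 372, 372]
t=33: [209, 209, 209, 209, 209, 209, 209]
t=34: [405, 405, 405, 405, 405, 405, 405]
t=35: [145, 145, 145, 145, 145, 145, 145]
t=36: [281, 281, 281, 281, 281, 281, 281]
t=37: [386, 386, 386, 386, 386, 386, 386]
t=38: [182, 182, 182, 182, 182, 182, 182]
t=39: [353, 353, 353, 353, 353, 353, 353]
t=40: [246, 246, 246, 246, 246, 246, 246]
t=41: [454, 454, 454, 454, 454, 454, 454]
t=42: [50, 50, 50, 50, 50, 50, 50]
t=43: [97, 97, 97, 97, 97, 97, 97]
t=44: [188, 188, 188, 188, 188, 188, 188]
t=45: [365, 365, 365, 365, 365, 365, 365]
t=46: [223, 223, 223, 223, 223, 223, 223]
t=47: [432, 432, 432, 432, 432, 432, 432]
t=48: [93, 93, 93, 93, 93, 93, 93]
t=49: [180, 180, 180, 180, 180, 180, 180]
t=50: [349, 349, 349, 349, 349, 349, 349]
t=51: [254, 254, 254, 254, 254, 254, 254]
t=52: [438, 438, 438, 438, 438, 438, 438]
t=53: [81, 81, 81, 81, 81, 81, 81]
t=54: [157, 157, 157, 157, 157, 157, 157]
t=55: [304, 304, 304, 304, 304, 304, 304]
t=56: [341, 341, 341, 341, 341, 341, 341]
t=57: [269, 269, 269, 269, 269, 269, 269]
t=58: [409, 409, 409, 409, 409, 409, 409]
t=59: [137, 137, 137, 137, 137, 137, 137]
t=60: [266, 266, 266, 266, 266, 266, 266]
t=61: [415, 415, 415, 415, 415, 415, 415]
t=62: [126, 126, 126, 126, 126, 126, 126]
t=63: [244, 244, 244, 244, 244, 244, 244]
t=64: [458, 458, 458, 458, 458, 458, 458]
t=65: [42, 42, 42, 42, 42, 42, 42]
t=66: [81, 81, 81, 81, 81, 81, 81]

Answer: 13
Key observation: The state at step 53, [81, 81, 81, 81, 81, 81, 81], reappears at step 66 — and no state repeats earlier — so the cycle the system enters has period 13.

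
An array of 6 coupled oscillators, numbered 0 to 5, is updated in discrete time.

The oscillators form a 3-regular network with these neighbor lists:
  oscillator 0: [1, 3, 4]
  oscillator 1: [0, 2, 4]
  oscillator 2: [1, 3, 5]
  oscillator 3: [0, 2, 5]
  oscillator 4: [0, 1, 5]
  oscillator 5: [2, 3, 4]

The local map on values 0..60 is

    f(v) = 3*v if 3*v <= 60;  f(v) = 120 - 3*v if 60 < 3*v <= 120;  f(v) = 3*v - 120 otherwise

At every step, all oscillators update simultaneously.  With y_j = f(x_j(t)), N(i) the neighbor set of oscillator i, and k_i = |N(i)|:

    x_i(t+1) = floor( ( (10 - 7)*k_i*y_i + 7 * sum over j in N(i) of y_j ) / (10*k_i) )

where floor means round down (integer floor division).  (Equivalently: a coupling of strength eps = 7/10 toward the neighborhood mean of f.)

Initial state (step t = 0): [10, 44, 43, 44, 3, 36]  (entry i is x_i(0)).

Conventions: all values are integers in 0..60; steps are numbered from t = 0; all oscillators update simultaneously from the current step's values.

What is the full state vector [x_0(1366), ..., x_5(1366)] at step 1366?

Simulating step by step:
t=0: [10, 44, 43, 44, 3, 36]
t=1: [16, 14, 11, 15, 15, 10]
t=2: [45, 42, 37, 39, 41, 37]
t=3: [7, 8, 6, 8, 7, 6]
t=4: [22, 21, 20, 20, 21, 20]
t=5: [56, 57, 59, 58, 57, 59]
t=6: [50, 51, 54, 54, 51, 54]
t=7: [34, 34, 39, 39, 34, 39]
t=8: [14, 14, 6, 6, 14, 6]
t=9: [36, 36, 23, 23, 36, 23]
t=10: [21, 21, 41, 41, 21, 41]
t=11: [44, 44, 15, 15, 44, 15]
t=12: [19, 19, 37, 37, 19, 37]
t=13: [45, 45, 20, 20, 45, 20]
t=14: [25, 25, 49, 49, 25, 49]
t=15: [40, 40, 31, 31, 40, 31]
t=16: [6, 6, 20, 20, 6, 20]
t=17: [27, 27, 50, 50, 27, 50]
t=18: [36, 36, 32, 32, 36, 32]
t=19: [14, 14, 21, 21, 14, 21]
t=20: [45, 45, 53, 53, 45, 53]
t=21: [20, 20, 33, 33, 20, 33]
t=22: [50, 50, 30, 30, 50, 30]
t=23: [30, 30, 30, 30, 30, 30]
t=24: [30, 30, 30, 30, 30, 30]

Answer: [30, 30, 30, 30, 30, 30]
Key observation: The state at step 23, [30, 30, 30, 30, 30, 30], reappears at step 24: the system is in a cycle of period 1 from step 23 on.  Therefore the state at step 1366 equals the state at step 23 + ((1366 - 23) mod 1) = 23, which is [30, 30, 30, 30, 30, 30].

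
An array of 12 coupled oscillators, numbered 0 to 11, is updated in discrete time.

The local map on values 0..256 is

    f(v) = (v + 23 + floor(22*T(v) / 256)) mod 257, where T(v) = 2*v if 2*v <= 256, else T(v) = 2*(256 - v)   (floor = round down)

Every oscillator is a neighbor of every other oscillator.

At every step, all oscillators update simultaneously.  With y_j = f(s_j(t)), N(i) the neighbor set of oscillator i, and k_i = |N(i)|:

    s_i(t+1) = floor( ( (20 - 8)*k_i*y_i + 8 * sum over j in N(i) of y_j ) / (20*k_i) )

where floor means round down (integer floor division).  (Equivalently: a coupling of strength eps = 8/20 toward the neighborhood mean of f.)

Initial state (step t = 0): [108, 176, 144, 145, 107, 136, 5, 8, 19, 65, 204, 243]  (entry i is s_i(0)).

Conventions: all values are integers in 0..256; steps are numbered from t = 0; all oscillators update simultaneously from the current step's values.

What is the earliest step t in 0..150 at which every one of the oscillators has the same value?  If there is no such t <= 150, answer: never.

Answer: never
Key observation: The state at step 10 reappears at step 18 — the system is in a cycle of period 8 from step 10 on.  No step 0..18 is synchronized, and the cycle repeats forever, so no step up to 150 (or ever) has all oscillators equal.

Derivation:
t=0: [108, 176, 144, 145, 107, 136, 5, 8, 19, 65, 204, 243]  (not all equal)
t=1: [138, 174, 159, 160, 138, 155, 70, 72, 80, 110, 187, 61]  (not all equal)
t=2: [173, 190, 182, 183, 173, 181, 130, 131, 136, 156, 195, 124]  (not all equal)
t=3: [206, 214, 210, 210, 206, 209, 185, 186, 188, 198, 216, 182]  (not all equal)
t=4: [235, 239, 236, 236, 235, 236, 225, 226, 226, 231, 239, 223]  (not all equal)
t=5: [40, 42, 41, 41, 40, 41, 180, 181, 181, 38, 42, 179]  (not all equal)
t=6: [90, 92, 91, 91, 90, 91, 173, 173, 173, 89, 92, 173]  (not all equal)
t=7: [140, 141, 140, 140, 140, 140, 186, 186, 186, 139, 141, 186]  (not all equal)
t=8: [187, 188, 187, 187, 187, 187, 209, 209, 209, 187, 188, 209]  (not all equal)
t=9: [223, 224, 223, 223, 223, 223, 234, 234, 234, 223, 224, 234]  (not all equal)
t=10: [215, 215, 215, 215, 215, 215, 75, 75, 75, 215, 215, 75]  (not all equal)
t=11: [225, 225, 225, 225, 225, 225, 149, 149, 149, 225, 225, 149]  (not all equal)
t=12: [243, 243, 243, 243, 243, 243, 208, 208, 208, 243, 243, 208]  (not all equal)
t=13: [44, 44, 44, 44, 44, 44, 172, 172, 172, 44, 44, 172]  (not all equal)
t=14: [93, 93, 93, 93, 93, 93, 169, 169, 169, 93, 93, 169]  (not all equal)
t=15: [141, 141, 141, 141, 141, 141, 184, 184, 184, 141, 141, 184]  (not all equal)
t=16: [188, 188, 188, 188, 188, 188, 208, 208, 208, 188, 188, 208]  (not all equal)
t=17: [224, 224, 224, 224, 224, 224, 234, 234, 234, 224, 224, 234]  (not all equal)
t=18: [215, 215, 215, 215, 215, 215, 75, 75, 75, 215, 215, 75]  (not all equal)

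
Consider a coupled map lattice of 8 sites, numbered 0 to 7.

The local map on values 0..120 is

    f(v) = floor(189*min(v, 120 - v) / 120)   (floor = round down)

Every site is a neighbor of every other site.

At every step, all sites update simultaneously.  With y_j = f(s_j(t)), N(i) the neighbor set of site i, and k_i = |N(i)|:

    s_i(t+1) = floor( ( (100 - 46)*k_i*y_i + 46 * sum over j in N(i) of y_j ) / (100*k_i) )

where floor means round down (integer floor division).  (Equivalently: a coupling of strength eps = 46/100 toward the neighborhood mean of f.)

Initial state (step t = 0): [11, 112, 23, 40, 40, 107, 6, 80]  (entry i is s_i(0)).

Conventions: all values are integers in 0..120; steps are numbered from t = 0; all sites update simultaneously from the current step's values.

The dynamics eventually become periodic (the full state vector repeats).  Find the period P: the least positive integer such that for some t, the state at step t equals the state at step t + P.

Answer: 11
Key observation: The state at step 15, [66, 66, 66, 66, 66, 66, 66, 66], reappears at step 26 — and no state repeats earlier — so the cycle the system enters has period 11.

Derivation:
t=0: [11, 112, 23, 40, 40, 107, 6, 80]
t=1: [26, 24, 35, 48, 48, 28, 22, 48]
t=2: [47, 46, 54, 64, 64, 49, 44, 64]
t=3: [77, 76, 82, 83, 83, 78, 74, 83]
t=4: [65, 66, 61, 60, 60, 64, 67, 60]
t=5: [87, 87, 90, 91, 91, 88, 86, 91]
t=6: [49, 49, 47, 46, 46, 49, 50, 46]
t=7: [75, 75, 74, 73, 73, 75, 76, 73]
t=8: [70, 70, 71, 72, 72, 70, 70, 72]
t=9: [77, 77, 76, 75, 75, 77, 77, 75]
t=10: [67, 67, 68, 69, 69, 67, 67, 69]
t=11: [82, 82, 81, 80, 80, 82, 82, 80]
t=12: [59, 59, 60, 61, 61, 59, 59, 61]
t=13: [92, 92, 93, 92, 92, 92, 92, 92]
t=14: [43, 43, 42, 43, 43, 43, 43, 43]
t=15: [66, 66, 66, 66, 66, 66, 66, 66]
t=16: [85, 85, 85, 85, 85, 85, 85, 85]
t=17: [55, 55, 55, 55, 55, 55, 55, 55]
t=18: [86, 86, 86, 86, 86, 86, 86, 86]
t=19: [53, 53, 53, 53, 53, 53, 53, 53]
t=20: [83, 83, 83, 83, 83, 83, 83, 83]
t=21: [58, 58, 58, 58, 58, 58, 58, 58]
t=22: [91, 91, 91, 91, 91, 91, 91, 91]
t=23: [45, 45, 45, 45, 45, 45, 45, 45]
t=24: [70, 70, 70, 70, 70, 70, 70, 70]
t=25: [78, 78, 78, 78, 78, 78, 78, 78]
t=26: [66, 66, 66, 66, 66, 66, 66, 66]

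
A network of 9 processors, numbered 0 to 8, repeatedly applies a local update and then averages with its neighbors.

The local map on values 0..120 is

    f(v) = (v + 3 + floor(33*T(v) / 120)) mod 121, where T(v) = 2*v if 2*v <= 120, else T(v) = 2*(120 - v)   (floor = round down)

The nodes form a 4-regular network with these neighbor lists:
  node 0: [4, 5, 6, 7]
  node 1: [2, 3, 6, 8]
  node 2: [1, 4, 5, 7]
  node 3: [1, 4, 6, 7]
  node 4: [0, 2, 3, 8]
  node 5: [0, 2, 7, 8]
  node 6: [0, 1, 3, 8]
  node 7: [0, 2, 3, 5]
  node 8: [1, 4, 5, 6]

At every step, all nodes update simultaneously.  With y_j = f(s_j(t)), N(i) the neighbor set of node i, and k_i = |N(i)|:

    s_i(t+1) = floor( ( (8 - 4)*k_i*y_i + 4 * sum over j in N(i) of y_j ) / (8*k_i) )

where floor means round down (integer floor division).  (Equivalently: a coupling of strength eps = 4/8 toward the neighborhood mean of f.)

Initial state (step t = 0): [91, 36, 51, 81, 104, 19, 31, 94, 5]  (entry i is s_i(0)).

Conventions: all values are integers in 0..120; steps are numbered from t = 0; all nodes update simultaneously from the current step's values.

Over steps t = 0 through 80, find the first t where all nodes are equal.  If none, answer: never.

Simulating step by step:
t=0: [91, 36, 51, 81, 104, 19, 31, 94, 5]  (not all equal)
t=1: [93, 60, 80, 94, 95, 55, 60, 96, 37]  (not all equal)
t=2: [105, 94, 103, 107, 103, 92, 95, 107, 78]  (not all equal)
t=3: [114, 111, 114, 115, 114, 111, 111, 115, 107]  (not all equal)
t=4: [119, 118, 119, 119, 119, 118, 118, 119, 117]  (not all equal)
t=5: [1, 0, 1, 1, 0, 0, 0, 1, 0]  (not all equal)
t=6: [3, 3, 3, 3, 3, 3, 3, 3, 3]  (all equal)

Answer: 6
Key observation: Synchronization is absorbing here: once all nodes are equal they stay equal, and step 6 is the first all-equal step.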